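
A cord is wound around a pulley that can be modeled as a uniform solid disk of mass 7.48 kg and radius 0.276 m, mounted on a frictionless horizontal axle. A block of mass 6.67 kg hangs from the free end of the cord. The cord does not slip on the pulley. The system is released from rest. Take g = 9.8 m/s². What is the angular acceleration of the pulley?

α ≈ 22.8 rad/s²

I = ½MR² = (1/2)(7.48)(0.276)² = 0.2849 kg·m².
Block: mg − T = ma. Pulley: TR = Iα. No-slip: a = αR, so T = (I/R²)a = 3.740·a.
Then mg = (m + 3.740)a, so a = (6.67)(9.8)/(6.67 + 3.740) = 6.279 m/s².
α = a/R = 6.279/0.276 = 22.75 rad/s².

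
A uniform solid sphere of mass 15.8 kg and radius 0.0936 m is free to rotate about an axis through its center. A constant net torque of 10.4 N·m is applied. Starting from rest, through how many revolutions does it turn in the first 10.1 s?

I = (2/5)MR² = (2/5)(15.8)(0.0936)² = 0.05537 kg·m².
α = τ/I = 10.4/0.05537 = 187.8 rad/s².
θ = ½αt² = ½(187.8)(10.1)² = 9580 rad.
Revolutions = θ/(2π) = 1525.

≈ 1520 revolutions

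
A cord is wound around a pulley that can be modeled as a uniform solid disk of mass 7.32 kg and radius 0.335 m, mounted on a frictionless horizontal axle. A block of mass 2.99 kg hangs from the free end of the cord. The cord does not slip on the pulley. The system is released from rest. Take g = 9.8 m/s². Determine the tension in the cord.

T ≈ 16.1 N

I = ½MR² = (1/2)(7.32)(0.335)² = 0.4107 kg·m².
Block: mg − T = ma. Pulley: TR = Iα. No-slip: a = αR, so T = (I/R²)a = 3.660·a.
Then mg = (m + 3.660)a, so a = (2.99)(9.8)/(2.99 + 3.660) = 4.406 m/s².
T = 3.660·a = 16.13 N.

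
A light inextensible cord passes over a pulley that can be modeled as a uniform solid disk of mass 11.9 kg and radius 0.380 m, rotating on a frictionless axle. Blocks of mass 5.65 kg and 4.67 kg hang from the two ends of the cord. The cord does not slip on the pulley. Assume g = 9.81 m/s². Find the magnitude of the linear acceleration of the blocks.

a ≈ 0.591 m/s²

I = ½MR² = (1/2)(11.9)(0.380)² = 0.8592 kg·m².
Heavier block: m₁g − T₁ = m₁a. Lighter block: T₂ − m₂g = m₂a.
Pulley: (T₁ − T₂)R = Iα = I(a/R), so T₁ − T₂ = (I/R²)a = (1/2)M_p a = 5.950·a.
Adding the three: (m₁ − m₂)g = (m₁ + m₂ + 5.950)a, so a = (5.65 − 4.67)(9.81)/(5.65 + 4.67 + 5.950) = 0.5909 m/s².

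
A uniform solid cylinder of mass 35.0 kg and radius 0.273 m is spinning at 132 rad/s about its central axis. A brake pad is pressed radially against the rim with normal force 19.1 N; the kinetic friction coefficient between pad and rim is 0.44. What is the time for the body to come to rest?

t ≈ 75.0 s

I = ½MR² = (1/2)(35.0)(0.273)² = 1.304 kg·m².
Friction force f = μN = (0.44)(19.1) = 8.404 N at the rim; torque magnitude τ = fR = 2.294 N·m, opposing ω.
|α| = τ/I = 2.294/1.304 = 1.759 rad/s² (deceleration).
0 = ω₀ − |α|t ⇒ t = ω₀/|α| = 132/1.759 = 75.04 s.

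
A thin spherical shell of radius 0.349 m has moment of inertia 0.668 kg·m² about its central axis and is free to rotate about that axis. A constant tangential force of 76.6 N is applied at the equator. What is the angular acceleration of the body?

α ≈ 40.0 rad/s²

τ = F R = (76.6)(0.349) = 26.73 N·m.
From τ = Iα: α = 26.73/0.6680 = 40.02 rad/s².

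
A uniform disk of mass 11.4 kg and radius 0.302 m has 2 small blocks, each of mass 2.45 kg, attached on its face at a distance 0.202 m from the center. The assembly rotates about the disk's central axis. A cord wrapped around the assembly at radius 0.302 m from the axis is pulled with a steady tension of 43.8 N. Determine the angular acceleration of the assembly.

α ≈ 18.4 rad/s²

I_disk = ½MR² = ½(11.4)(0.302)² = 0.5199 kg·m².
I_blocks = 2·m·r² = 2(2.45)(0.202)² = 0.1999 kg·m².
Total I = 0.7198 kg·m².
τ = F r = (43.8)(0.302) = 13.23 N·m.
α = τ/I = 13.23/0.7198 = 18.38 rad/s².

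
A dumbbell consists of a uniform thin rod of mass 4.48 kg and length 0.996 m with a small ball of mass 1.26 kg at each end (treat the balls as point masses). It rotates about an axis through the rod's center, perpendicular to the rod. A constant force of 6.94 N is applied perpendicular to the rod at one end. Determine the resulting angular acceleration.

α ≈ 3.47 rad/s²

I_rod = (1/12)ML² = (1/12)(4.48)(0.996)² = 0.3704 kg·m².
I_balls = 2·m·(L/2)² = 2(1.26)(0.4980)² = 0.6250 kg·m².
Total I = 0.9953 kg·m².
τ = F·(L/2) = (6.94)(0.498) = 3.456 N·m.
α = τ/I = 3.456/0.9953 = 3.472 rad/s².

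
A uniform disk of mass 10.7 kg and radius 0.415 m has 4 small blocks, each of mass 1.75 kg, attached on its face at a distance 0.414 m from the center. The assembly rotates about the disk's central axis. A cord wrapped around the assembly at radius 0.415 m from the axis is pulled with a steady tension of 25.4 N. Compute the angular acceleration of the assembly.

I_disk = ½MR² = ½(10.7)(0.415)² = 0.9214 kg·m².
I_blocks = 4·m·r² = 4(1.75)(0.414)² = 1.200 kg·m².
Total I = 2.121 kg·m².
τ = F r = (25.4)(0.415) = 10.54 N·m.
α = τ/I = 10.54/2.121 = 4.969 rad/s².

α ≈ 4.97 rad/s²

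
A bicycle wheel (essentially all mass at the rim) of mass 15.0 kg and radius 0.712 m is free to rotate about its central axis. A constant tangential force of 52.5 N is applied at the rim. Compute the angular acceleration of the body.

I = MR² = (15.0)(0.712)² = 7.604 kg·m².
τ = F R = (52.5)(0.712) = 37.38 N·m.
Newton's second law for rotation, τ = Iα, gives α = τ/I = 37.38/7.604 = 4.916 rad/s².

α ≈ 4.92 rad/s²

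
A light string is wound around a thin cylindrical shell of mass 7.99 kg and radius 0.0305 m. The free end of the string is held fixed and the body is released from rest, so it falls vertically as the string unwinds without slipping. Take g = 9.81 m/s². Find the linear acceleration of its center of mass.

a ≈ 4.91 m/s²

Translation: Mg − T = Ma. Rotation about the center: TR = Iα with I = MR².
With a = αR: T = (I/R²)a = M a, so Mg = (1 + 1.000)Ma.
a = g/(1 + 1.000) = 9.81/2.000 = 4.905 m/s².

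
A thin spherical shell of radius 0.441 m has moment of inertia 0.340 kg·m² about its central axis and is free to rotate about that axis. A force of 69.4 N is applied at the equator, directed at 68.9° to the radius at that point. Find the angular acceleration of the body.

Only the tangential component produces torque: τ = F R sinθ = (69.4)(0.441) sin 68.9° = 28.55 N·m.
Newton's second law for rotation, τ = Iα, gives α = τ/I = 28.55/0.3400 = 83.98 rad/s².

α ≈ 84.0 rad/s²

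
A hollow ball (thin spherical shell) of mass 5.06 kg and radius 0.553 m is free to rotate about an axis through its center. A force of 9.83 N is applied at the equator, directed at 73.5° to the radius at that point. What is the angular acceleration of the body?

I = (2/3)MR² = (2/3)(5.06)(0.553)² = 1.032 kg·m².
Only the tangential component produces torque: τ = F R sinθ = (9.83)(0.553) sin 73.5° = 5.212 N·m.
From τ = Iα: α = 5.212/1.032 = 5.052 rad/s².

α ≈ 5.05 rad/s²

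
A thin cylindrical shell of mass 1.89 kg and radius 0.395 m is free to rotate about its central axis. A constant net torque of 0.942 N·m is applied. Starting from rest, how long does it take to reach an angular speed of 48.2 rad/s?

t ≈ 15.1 s

I = MR² = (1.89)(0.395)² = 0.2949 kg·m².
α = τ/I = 0.942/0.2949 = 3.194 rad/s².
ω = αt ⇒ t = ω/α = 48.2/3.194 = 15.09 s.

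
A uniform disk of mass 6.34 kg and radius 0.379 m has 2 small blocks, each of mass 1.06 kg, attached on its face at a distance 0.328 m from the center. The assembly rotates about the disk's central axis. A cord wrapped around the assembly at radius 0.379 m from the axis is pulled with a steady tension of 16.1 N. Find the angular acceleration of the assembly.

I_disk = ½MR² = ½(6.34)(0.379)² = 0.4553 kg·m².
I_blocks = 2·m·r² = 2(1.06)(0.328)² = 0.2281 kg·m².
Total I = 0.6834 kg·m².
τ = F r = (16.1)(0.379) = 6.102 N·m.
α = τ/I = 6.102/0.6834 = 8.928 rad/s².

α ≈ 8.93 rad/s²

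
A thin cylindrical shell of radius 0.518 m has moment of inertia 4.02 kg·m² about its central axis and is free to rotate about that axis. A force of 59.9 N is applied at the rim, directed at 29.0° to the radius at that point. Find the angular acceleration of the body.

Only the tangential component produces torque: τ = F R sinθ = (59.9)(0.518) sin 29.0° = 15.04 N·m.
Newton's second law for rotation, τ = Iα, gives α = τ/I = 15.04/4.020 = 3.742 rad/s².

α ≈ 3.74 rad/s²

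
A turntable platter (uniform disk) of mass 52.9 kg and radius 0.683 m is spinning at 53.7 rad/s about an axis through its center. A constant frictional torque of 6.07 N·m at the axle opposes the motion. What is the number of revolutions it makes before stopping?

I = ½MR² = (1/2)(52.9)(0.683)² = 12.34 kg·m².
The net torque has magnitude 6.07 N·m, opposing ω.
|α| = τ/I = 6.070/12.34 = 0.4920 rad/s² (deceleration).
ω² = ω₀² − 2|α|θ with ω = 0 ⇒ θ = ω₀²/(2|α|) = 2931 rad = 466.5 rev.

≈ 466 revolutions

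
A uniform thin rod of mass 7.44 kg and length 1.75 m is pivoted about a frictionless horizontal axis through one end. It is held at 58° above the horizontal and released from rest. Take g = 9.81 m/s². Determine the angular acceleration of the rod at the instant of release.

About the pivot, I = (1/3)ML² = (1/3)(7.44)(1.75)² = 7.595 kg·m².
The weight acts at the center, a distance L/2 = 0.8750 m from the pivot; τ = Mg(L/2) cos 58° = 33.84 N·m.
α = τ/I = 33.84/7.595 = 4.456 rad/s².
(Equivalently α = (3g/(2L)) cos 58° = 4.456 rad/s².)

α ≈ 4.46 rad/s²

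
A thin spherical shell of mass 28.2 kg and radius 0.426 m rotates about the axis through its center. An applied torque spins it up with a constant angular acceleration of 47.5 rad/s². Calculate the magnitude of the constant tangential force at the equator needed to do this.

F ≈ 380 N

I = (2/3)MR² = (2/3)(28.2)(0.426)² = 3.412 kg·m².
The required torque is τ = Iα = (3.412)(47.50) = 162.1 N·m.
A tangential force at the equator gives τ = FR, so F = τ/R = 162.1/0.426 = 380.4 N.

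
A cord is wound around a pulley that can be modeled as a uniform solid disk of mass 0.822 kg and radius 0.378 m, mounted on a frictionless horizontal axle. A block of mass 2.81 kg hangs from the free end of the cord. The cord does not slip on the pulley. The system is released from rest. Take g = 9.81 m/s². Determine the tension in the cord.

T ≈ 3.52 N

I = ½MR² = (1/2)(0.822)(0.378)² = 0.05873 kg·m².
Block: mg − T = ma. Pulley: TR = Iα. No-slip: a = αR, so T = (I/R²)a = 0.4110·a.
Then mg = (m + 0.4110)a, so a = (2.81)(9.81)/(2.81 + 0.4110) = 8.558 m/s².
T = 0.4110·a = 3.517 N.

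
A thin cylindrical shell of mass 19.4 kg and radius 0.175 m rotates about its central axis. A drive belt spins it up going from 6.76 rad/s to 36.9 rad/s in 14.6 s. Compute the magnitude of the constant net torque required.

I = MR² = (19.4)(0.175)² = 0.5941 kg·m².
α = Δω/Δt = (36.9 − 6.76)/14.6 = 2.064 rad/s².
τ = Iα = (0.5941)(2.064) = 1.227 N·m.

τ ≈ 1.23 N·m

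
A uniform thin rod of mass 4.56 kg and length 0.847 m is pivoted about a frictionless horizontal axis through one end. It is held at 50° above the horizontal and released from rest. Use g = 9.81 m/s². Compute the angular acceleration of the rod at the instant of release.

About the pivot, I = (1/3)ML² = (1/3)(4.56)(0.847)² = 1.090 kg·m².
The weight acts at the center, a distance L/2 = 0.4235 m from the pivot; τ = Mg(L/2) cos 50° = 12.18 N·m.
α = τ/I = 12.18/1.090 = 11.17 rad/s².
(Equivalently α = (3g/(2L)) cos 50° = 11.17 rad/s².)

α ≈ 11.2 rad/s²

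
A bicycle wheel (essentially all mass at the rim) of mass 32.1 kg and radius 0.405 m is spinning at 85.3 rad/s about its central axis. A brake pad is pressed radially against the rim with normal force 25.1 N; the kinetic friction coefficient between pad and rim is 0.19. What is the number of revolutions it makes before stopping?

I = MR² = (32.1)(0.405)² = 5.265 kg·m².
Friction force f = μN = (0.19)(25.1) = 4.769 N at the rim; torque magnitude τ = fR = 1.931 N·m, opposing ω.
|α| = τ/I = 1.931/5.265 = 0.3668 rad/s² (deceleration).
ω² = ω₀² − 2|α|θ with ω = 0 ⇒ θ = ω₀²/(2|α|) = 9917 rad = 1578 rev.

≈ 1580 revolutions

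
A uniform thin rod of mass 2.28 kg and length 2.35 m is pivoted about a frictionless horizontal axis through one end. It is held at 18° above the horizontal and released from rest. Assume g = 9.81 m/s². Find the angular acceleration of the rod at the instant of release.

α ≈ 5.96 rad/s²

About the pivot, I = (1/3)ML² = (1/3)(2.28)(2.35)² = 4.197 kg·m².
The weight acts at the center, a distance L/2 = 1.175 m from the pivot; τ = Mg(L/2) cos 18° = 24.99 N·m.
α = τ/I = 24.99/4.197 = 5.955 rad/s².
(Equivalently α = (3g/(2L)) cos 18° = 5.955 rad/s².)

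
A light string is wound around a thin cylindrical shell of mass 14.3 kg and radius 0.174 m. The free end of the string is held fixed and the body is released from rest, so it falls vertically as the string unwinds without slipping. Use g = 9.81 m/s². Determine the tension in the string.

Translation: Mg − T = Ma. Rotation about the center: TR = Iα with I = MR².
With a = αR: T = (I/R²)a = M a, so Mg = (1 + 1.000)Ma.
a = g/(1 + 1.000) = 9.81/2.000 = 4.905 m/s².
T = 1.000·M·a = (1.000)(14.3)(4.905) = 70.14 N.

T ≈ 70.1 N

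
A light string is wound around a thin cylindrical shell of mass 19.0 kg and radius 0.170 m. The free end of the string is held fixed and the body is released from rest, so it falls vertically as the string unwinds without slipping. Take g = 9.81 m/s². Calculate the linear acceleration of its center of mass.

Translation: Mg − T = Ma. Rotation about the center: TR = Iα with I = MR².
With a = αR: T = (I/R²)a = M a, so Mg = (1 + 1.000)Ma.
a = g/(1 + 1.000) = 9.81/2.000 = 4.905 m/s².

a ≈ 4.91 m/s²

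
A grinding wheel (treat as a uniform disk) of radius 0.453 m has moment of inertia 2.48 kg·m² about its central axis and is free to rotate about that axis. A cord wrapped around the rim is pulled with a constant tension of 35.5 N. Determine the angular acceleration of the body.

τ = F R = (35.5)(0.453) = 16.08 N·m.
Newton's second law for rotation, τ = Iα, gives α = τ/I = 16.08/2.480 = 6.484 rad/s².

α ≈ 6.48 rad/s²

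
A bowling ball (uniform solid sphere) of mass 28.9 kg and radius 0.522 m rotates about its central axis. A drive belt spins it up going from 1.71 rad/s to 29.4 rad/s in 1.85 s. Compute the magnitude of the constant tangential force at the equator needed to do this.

I = (2/5)MR² = (2/5)(28.9)(0.522)² = 3.150 kg·m².
α = Δω/Δt = (29.4 − 1.71)/1.85 = 14.97 rad/s².
The required torque is τ = Iα = (3.150)(14.97) = 47.15 N·m.
A tangential force at the equator gives τ = FR, so F = τ/R = 47.15/0.522 = 90.32 N.

F ≈ 90.3 N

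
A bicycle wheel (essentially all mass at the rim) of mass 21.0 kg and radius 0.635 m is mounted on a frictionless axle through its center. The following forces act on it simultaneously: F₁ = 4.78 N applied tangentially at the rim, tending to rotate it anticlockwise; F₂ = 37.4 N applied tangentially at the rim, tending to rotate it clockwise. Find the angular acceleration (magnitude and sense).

α ≈ 2.45 rad/s², clockwise

I = MR² = (21.0)(0.635)² = 8.468 kg·m².
Taking anticlockwise as positive: τ₁ = +(4.78)(0.635) = +3.035 N·m; τ₂ = −(37.4)(0.635) = −23.75 N·m.
Net torque τ = -20.71 N·m.
α = τ/I = -20.71/8.468 = -2.446 rad/s².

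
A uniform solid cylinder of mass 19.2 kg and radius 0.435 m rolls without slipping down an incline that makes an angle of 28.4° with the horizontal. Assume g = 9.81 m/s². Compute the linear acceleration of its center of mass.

Translation along the incline: Mg sinθ − f = Ma.
Rotation about the center: fR = Iα with I = ½MR². No-slip gives a = αR, so f = (I/R²)a = (1/2)M a.
Substituting: Mg sinθ = (1 + 0.5000)Ma, so a = g sinθ/(1 + 0.5000) = (9.81) sin 28.4° / 1.500 = 3.111 m/s².

a ≈ 3.11 m/s²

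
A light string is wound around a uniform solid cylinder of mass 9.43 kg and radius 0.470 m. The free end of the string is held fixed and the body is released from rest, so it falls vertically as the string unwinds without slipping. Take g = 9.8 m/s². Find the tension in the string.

T ≈ 30.8 N

Translation: Mg − T = Ma. Rotation about the center: TR = Iα with I = ½MR².
With a = αR: T = (I/R²)a = (1/2)M a, so Mg = (1 + 0.5000)Ma.
a = g/(1 + 0.5000) = 9.8/1.500 = 6.533 m/s².
T = 0.5000·M·a = (0.5000)(9.43)(6.533) = 30.80 N.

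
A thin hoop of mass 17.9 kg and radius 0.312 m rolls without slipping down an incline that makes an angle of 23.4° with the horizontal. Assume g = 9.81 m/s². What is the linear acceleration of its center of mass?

a ≈ 1.95 m/s²

Translation along the incline: Mg sinθ − f = Ma.
Rotation about the center: fR = Iα with I = MR². No-slip gives a = αR, so f = (I/R²)a = M a.
Substituting: Mg sinθ = (1 + 1.000)Ma, so a = g sinθ/(1 + 1.000) = (9.81) sin 23.4° / 2.000 = 1.948 m/s².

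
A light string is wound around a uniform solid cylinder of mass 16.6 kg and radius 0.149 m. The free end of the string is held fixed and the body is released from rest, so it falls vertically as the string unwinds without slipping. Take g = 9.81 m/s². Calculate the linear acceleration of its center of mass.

a ≈ 6.54 m/s²

Translation: Mg − T = Ma. Rotation about the center: TR = Iα with I = ½MR².
With a = αR: T = (I/R²)a = (1/2)M a, so Mg = (1 + 0.5000)Ma.
a = g/(1 + 0.5000) = 9.81/1.500 = 6.540 m/s².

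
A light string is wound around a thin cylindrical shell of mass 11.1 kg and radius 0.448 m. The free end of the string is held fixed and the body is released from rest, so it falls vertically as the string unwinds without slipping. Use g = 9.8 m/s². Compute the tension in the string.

Translation: Mg − T = Ma. Rotation about the center: TR = Iα with I = MR².
With a = αR: T = (I/R²)a = M a, so Mg = (1 + 1.000)Ma.
a = g/(1 + 1.000) = 9.8/2.000 = 4.900 m/s².
T = 1.000·M·a = (1.000)(11.1)(4.900) = 54.39 N.

T ≈ 54.4 N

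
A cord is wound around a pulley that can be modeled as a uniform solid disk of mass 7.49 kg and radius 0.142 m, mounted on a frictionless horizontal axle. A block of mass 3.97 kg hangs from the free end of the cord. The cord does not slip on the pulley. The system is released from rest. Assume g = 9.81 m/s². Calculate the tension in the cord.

I = ½MR² = (1/2)(7.49)(0.142)² = 0.07551 kg·m².
Block: mg − T = ma. Pulley: TR = Iα. No-slip: a = αR, so T = (I/R²)a = 3.745·a.
Then mg = (m + 3.745)a, so a = (3.97)(9.81)/(3.97 + 3.745) = 5.048 m/s².
T = 3.745·a = 18.90 N.

T ≈ 18.9 N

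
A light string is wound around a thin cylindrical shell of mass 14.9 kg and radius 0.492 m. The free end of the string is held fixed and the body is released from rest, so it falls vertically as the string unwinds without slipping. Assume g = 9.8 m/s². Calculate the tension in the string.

T ≈ 73.0 N

Translation: Mg − T = Ma. Rotation about the center: TR = Iα with I = MR².
With a = αR: T = (I/R²)a = M a, so Mg = (1 + 1.000)Ma.
a = g/(1 + 1.000) = 9.8/2.000 = 4.900 m/s².
T = 1.000·M·a = (1.000)(14.9)(4.900) = 73.01 N.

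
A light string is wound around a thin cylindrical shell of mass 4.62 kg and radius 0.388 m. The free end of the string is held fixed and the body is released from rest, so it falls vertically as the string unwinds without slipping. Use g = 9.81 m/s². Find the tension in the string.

Translation: Mg − T = Ma. Rotation about the center: TR = Iα with I = MR².
With a = αR: T = (I/R²)a = M a, so Mg = (1 + 1.000)Ma.
a = g/(1 + 1.000) = 9.81/2.000 = 4.905 m/s².
T = 1.000·M·a = (1.000)(4.62)(4.905) = 22.66 N.

T ≈ 22.7 N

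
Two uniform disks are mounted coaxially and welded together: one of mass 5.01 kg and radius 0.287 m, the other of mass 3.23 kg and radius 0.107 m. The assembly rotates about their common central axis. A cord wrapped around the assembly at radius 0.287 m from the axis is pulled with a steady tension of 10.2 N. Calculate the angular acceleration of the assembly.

I = ½M₁R₁² + ½M₂R₂² = ½(5.01)(0.287)² + ½(3.23)(0.107)² = 0.2248 kg·m².
τ = F r = (10.2)(0.287) = 2.927 N·m.
α = τ/I = 2.927/0.2248 = 13.02 rad/s².

α ≈ 13.0 rad/s²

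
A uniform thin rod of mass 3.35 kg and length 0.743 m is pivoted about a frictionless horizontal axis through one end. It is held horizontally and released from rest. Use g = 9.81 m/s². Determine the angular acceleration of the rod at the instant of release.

α ≈ 19.8 rad/s²

About the pivot, I = (1/3)ML² = (1/3)(3.35)(0.743)² = 0.6165 kg·m².
The weight acts at the center, a distance L/2 = 0.3715 m from the pivot; τ = Mg(L/2) = 12.21 N·m.
α = τ/I = 12.21/0.6165 = 19.80 rad/s².
(Equivalently α = (3g/(2L)) = 19.80 rad/s².)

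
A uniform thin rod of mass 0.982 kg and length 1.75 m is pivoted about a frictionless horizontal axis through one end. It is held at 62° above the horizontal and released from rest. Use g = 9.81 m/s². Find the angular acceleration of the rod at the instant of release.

About the pivot, I = (1/3)ML² = (1/3)(0.982)(1.75)² = 1.002 kg·m².
The weight acts at the center, a distance L/2 = 0.8750 m from the pivot; τ = Mg(L/2) cos 62° = 3.957 N·m.
α = τ/I = 3.957/1.002 = 3.948 rad/s².
(Equivalently α = (3g/(2L)) cos 62° = 3.948 rad/s².)

α ≈ 3.95 rad/s²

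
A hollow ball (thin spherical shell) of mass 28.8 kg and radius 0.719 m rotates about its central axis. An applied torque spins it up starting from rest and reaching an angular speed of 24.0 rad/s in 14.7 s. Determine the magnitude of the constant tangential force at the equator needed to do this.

I = (2/3)MR² = (2/3)(28.8)(0.719)² = 9.926 kg·m².
α = Δω/Δt = (24.0 − 0)/14.7 = 1.633 rad/s².
The required torque is τ = Iα = (9.926)(1.633) = 16.21 N·m.
A tangential force at the equator gives τ = FR, so F = τ/R = 16.21/0.719 = 22.54 N.

F ≈ 22.5 N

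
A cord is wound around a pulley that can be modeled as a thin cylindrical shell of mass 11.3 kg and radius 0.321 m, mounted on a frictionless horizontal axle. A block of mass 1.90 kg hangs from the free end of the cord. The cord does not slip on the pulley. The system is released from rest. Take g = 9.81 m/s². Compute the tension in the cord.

T ≈ 16.0 N

I = MR² = (11.3)(0.321)² = 1.164 kg·m².
Block: mg − T = ma. Pulley: TR = Iα. No-slip: a = αR, so T = (I/R²)a = 11.30·a.
Then mg = (m + 11.30)a, so a = (1.90)(9.81)/(1.90 + 11.30) = 1.412 m/s².
T = 11.30·a = 15.96 N.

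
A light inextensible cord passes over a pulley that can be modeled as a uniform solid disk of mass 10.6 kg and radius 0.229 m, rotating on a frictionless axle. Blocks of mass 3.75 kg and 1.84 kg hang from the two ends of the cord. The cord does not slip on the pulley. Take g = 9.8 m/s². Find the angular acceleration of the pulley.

I = ½MR² = (1/2)(10.6)(0.229)² = 0.2779 kg·m².
Heavier block: m₁g − T₁ = m₁a. Lighter block: T₂ − m₂g = m₂a.
Pulley: (T₁ − T₂)R = Iα = I(a/R), so T₁ − T₂ = (I/R²)a = (1/2)M_p a = 5.300·a.
Adding the three: (m₁ − m₂)g = (m₁ + m₂ + 5.300)a, so a = (3.75 − 1.84)(9.8)/(3.75 + 1.84 + 5.300) = 1.719 m/s².
α = a/R = 1.719/0.229 = 7.506 rad/s².

α ≈ 7.51 rad/s²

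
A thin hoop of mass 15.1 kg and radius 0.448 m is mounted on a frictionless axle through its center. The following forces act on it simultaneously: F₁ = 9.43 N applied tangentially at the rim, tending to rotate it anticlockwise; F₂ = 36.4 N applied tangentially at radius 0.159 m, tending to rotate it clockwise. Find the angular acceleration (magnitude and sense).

I = MR² = (15.1)(0.448)² = 3.031 kg·m².
Taking anticlockwise as positive: τ₁ = +(9.43)(0.448) = +4.225 N·m; τ₂ = −(36.4)(0.159) = −5.788 N·m.
Net torque τ = -1.563 N·m.
α = τ/I = -1.563/3.031 = -0.5157 rad/s².

α ≈ 0.516 rad/s², clockwise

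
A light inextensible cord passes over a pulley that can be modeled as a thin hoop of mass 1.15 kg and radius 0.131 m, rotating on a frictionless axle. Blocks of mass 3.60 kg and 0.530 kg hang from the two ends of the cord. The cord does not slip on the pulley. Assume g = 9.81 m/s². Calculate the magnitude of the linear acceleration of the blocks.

a ≈ 5.70 m/s²

I = MR² = (1.15)(0.131)² = 0.01974 kg·m².
Heavier block: m₁g − T₁ = m₁a. Lighter block: T₂ − m₂g = m₂a.
Pulley: (T₁ − T₂)R = Iα = I(a/R), so T₁ − T₂ = (I/R²)a = 1·M_p a = 1.150·a.
Adding the three: (m₁ − m₂)g = (m₁ + m₂ + 1.150)a, so a = (3.60 − 0.530)(9.81)/(3.60 + 0.530 + 1.150) = 5.704 m/s².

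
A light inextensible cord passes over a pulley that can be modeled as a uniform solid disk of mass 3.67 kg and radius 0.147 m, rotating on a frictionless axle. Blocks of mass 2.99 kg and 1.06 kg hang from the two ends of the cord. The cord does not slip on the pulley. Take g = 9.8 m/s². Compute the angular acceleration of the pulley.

I = ½MR² = (1/2)(3.67)(0.147)² = 0.03965 kg·m².
Heavier block: m₁g − T₁ = m₁a. Lighter block: T₂ − m₂g = m₂a.
Pulley: (T₁ − T₂)R = Iα = I(a/R), so T₁ − T₂ = (I/R²)a = (1/2)M_p a = 1.835·a.
Adding the three: (m₁ − m₂)g = (m₁ + m₂ + 1.835)a, so a = (2.99 − 1.06)(9.8)/(2.99 + 1.06 + 1.835) = 3.214 m/s².
α = a/R = 3.214/0.147 = 21.86 rad/s².

α ≈ 21.9 rad/s²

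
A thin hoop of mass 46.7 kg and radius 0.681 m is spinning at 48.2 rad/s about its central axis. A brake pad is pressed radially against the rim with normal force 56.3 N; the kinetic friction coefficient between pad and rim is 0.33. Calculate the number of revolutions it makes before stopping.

I = MR² = (46.7)(0.681)² = 21.66 kg·m².
Friction force f = μN = (0.33)(56.3) = 18.58 N at the rim; torque magnitude τ = fR = 12.65 N·m, opposing ω.
|α| = τ/I = 12.65/21.66 = 0.5842 rad/s² (deceleration).
ω² = ω₀² − 2|α|θ with ω = 0 ⇒ θ = ω₀²/(2|α|) = 1988 rad = 316.5 rev.

≈ 316 revolutions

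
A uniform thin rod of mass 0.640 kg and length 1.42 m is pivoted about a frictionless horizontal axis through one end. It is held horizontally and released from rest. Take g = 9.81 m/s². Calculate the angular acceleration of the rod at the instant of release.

About the pivot, I = (1/3)ML² = (1/3)(0.640)(1.42)² = 0.4302 kg·m².
The weight acts at the center, a distance L/2 = 0.7100 m from the pivot; τ = Mg(L/2) = 4.458 N·m.
α = τ/I = 4.458/0.4302 = 10.36 rad/s².
(Equivalently α = (3g/(2L)) = 10.36 rad/s².)

α ≈ 10.4 rad/s²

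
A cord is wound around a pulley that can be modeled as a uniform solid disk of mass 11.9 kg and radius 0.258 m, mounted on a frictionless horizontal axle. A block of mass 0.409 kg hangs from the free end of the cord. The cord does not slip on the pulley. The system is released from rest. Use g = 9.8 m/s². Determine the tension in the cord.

T ≈ 3.75 N

I = ½MR² = (1/2)(11.9)(0.258)² = 0.3961 kg·m².
Block: mg − T = ma. Pulley: TR = Iα. No-slip: a = αR, so T = (I/R²)a = 5.950·a.
Then mg = (m + 5.950)a, so a = (0.409)(9.8)/(0.409 + 5.950) = 0.6303 m/s².
T = 5.950·a = 3.750 N.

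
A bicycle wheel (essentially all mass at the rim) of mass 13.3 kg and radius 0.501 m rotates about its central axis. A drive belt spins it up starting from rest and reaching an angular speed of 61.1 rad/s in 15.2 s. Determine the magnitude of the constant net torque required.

τ ≈ 13.4 N·m

I = MR² = (13.3)(0.501)² = 3.338 kg·m².
α = Δω/Δt = (61.1 − 0)/15.2 = 4.020 rad/s².
τ = Iα = (3.338)(4.020) = 13.42 N·m.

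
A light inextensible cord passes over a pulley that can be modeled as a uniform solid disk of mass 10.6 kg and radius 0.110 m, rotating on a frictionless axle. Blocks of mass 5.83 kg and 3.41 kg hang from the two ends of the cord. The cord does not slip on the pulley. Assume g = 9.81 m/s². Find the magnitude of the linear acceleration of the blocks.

a ≈ 1.63 m/s²

I = ½MR² = (1/2)(10.6)(0.110)² = 0.06413 kg·m².
Heavier block: m₁g − T₁ = m₁a. Lighter block: T₂ − m₂g = m₂a.
Pulley: (T₁ − T₂)R = Iα = I(a/R), so T₁ − T₂ = (I/R²)a = (1/2)M_p a = 5.300·a.
Adding the three: (m₁ − m₂)g = (m₁ + m₂ + 5.300)a, so a = (5.83 − 3.41)(9.81)/(5.83 + 3.41 + 5.300) = 1.633 m/s².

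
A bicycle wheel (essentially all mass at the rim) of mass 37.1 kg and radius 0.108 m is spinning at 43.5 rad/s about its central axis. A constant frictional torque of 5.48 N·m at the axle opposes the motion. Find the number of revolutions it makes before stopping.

≈ 11.9 revolutions

I = MR² = (37.1)(0.108)² = 0.4327 kg·m².
The net torque has magnitude 5.48 N·m, opposing ω.
|α| = τ/I = 5.480/0.4327 = 12.66 rad/s² (deceleration).
ω² = ω₀² − 2|α|θ with ω = 0 ⇒ θ = ω₀²/(2|α|) = 74.71 rad = 11.89 rev.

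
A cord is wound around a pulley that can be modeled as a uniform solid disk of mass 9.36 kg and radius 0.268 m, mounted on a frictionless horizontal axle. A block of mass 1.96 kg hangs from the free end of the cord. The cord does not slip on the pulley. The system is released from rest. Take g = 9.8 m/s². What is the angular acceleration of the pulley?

I = ½MR² = (1/2)(9.36)(0.268)² = 0.3361 kg·m².
Block: mg − T = ma. Pulley: TR = Iα. No-slip: a = αR, so T = (I/R²)a = 4.680·a.
Then mg = (m + 4.680)a, so a = (1.96)(9.8)/(1.96 + 4.680) = 2.893 m/s².
α = a/R = 2.893/0.268 = 10.79 rad/s².

α ≈ 10.8 rad/s²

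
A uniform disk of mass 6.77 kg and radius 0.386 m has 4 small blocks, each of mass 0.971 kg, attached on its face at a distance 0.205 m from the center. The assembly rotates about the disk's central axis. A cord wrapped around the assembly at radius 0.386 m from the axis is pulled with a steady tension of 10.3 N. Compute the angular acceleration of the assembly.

I_disk = ½MR² = ½(6.77)(0.386)² = 0.5044 kg·m².
I_blocks = 4·m·r² = 4(0.971)(0.205)² = 0.1632 kg·m².
Total I = 0.6676 kg·m².
τ = F r = (10.3)(0.386) = 3.976 N·m.
α = τ/I = 3.976/0.6676 = 5.956 rad/s².

α ≈ 5.96 rad/s²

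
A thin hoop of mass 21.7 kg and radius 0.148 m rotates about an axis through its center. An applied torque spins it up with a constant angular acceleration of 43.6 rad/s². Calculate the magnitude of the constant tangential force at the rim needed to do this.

F ≈ 140 N

I = MR² = (21.7)(0.148)² = 0.4753 kg·m².
The required torque is τ = Iα = (0.4753)(43.60) = 20.72 N·m.
A tangential force at the rim gives τ = FR, so F = τ/R = 20.72/0.148 = 140.0 N.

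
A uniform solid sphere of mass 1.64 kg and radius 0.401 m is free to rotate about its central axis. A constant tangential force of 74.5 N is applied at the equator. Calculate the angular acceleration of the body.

α ≈ 283 rad/s²

I = (2/5)MR² = (2/5)(1.64)(0.401)² = 0.1055 kg·m².
τ = F R = (74.5)(0.401) = 29.87 N·m.
From τ = Iα: α = 29.87/0.1055 = 283.2 rad/s².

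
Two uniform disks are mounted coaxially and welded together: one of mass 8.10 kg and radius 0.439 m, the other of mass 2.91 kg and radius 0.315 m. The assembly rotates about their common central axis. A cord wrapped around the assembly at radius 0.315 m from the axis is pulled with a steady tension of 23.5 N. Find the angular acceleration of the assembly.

I = ½M₁R₁² + ½M₂R₂² = ½(8.10)(0.439)² + ½(2.91)(0.315)² = 0.9249 kg·m².
τ = F r = (23.5)(0.315) = 7.402 N·m.
α = τ/I = 7.402/0.9249 = 8.004 rad/s².

α ≈ 8.00 rad/s²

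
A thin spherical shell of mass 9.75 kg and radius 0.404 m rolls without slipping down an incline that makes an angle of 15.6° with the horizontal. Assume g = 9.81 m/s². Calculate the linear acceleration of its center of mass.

a ≈ 1.58 m/s²

Translation along the incline: Mg sinθ − f = Ma.
Rotation about the center: fR = Iα with I = (2/3)MR². No-slip gives a = αR, so f = (I/R²)a = (2/3)M a.
Substituting: Mg sinθ = (1 + 0.6667)Ma, so a = g sinθ/(1 + 0.6667) = (9.81) sin 15.6° / 1.667 = 1.583 m/s².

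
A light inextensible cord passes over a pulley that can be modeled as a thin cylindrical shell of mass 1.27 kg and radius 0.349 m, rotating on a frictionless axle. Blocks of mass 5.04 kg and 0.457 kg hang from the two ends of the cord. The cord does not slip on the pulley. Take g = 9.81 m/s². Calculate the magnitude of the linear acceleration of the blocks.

a ≈ 6.64 m/s²

I = MR² = (1.27)(0.349)² = 0.1547 kg·m².
Heavier block: m₁g − T₁ = m₁a. Lighter block: T₂ − m₂g = m₂a.
Pulley: (T₁ − T₂)R = Iα = I(a/R), so T₁ − T₂ = (I/R²)a = 1·M_p a = 1.270·a.
Adding the three: (m₁ − m₂)g = (m₁ + m₂ + 1.270)a, so a = (5.04 − 0.457)(9.81)/(5.04 + 0.457 + 1.270) = 6.644 m/s².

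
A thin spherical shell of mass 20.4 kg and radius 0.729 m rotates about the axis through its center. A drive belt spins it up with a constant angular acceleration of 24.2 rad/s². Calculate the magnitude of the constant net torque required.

I = (2/3)MR² = (2/3)(20.4)(0.729)² = 7.228 kg·m².
τ = Iα = (7.228)(24.20) = 174.9 N·m.

τ ≈ 175 N·m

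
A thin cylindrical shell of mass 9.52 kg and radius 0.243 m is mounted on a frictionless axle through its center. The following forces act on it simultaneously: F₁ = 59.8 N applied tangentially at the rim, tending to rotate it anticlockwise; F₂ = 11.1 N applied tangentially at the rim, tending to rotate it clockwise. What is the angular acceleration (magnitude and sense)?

α ≈ 21.1 rad/s², anticlockwise

I = MR² = (9.52)(0.243)² = 0.5621 kg·m².
Taking anticlockwise as positive: τ₁ = +(59.8)(0.243) = +14.53 N·m; τ₂ = −(11.1)(0.243) = −2.697 N·m.
Net torque τ = 11.83 N·m.
α = τ/I = 11.83/0.5621 = 21.05 rad/s².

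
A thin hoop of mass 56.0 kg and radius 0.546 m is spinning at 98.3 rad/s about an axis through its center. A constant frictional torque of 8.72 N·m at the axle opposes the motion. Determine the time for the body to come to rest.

I = MR² = (56.0)(0.546)² = 16.69 kg·m².
The net torque has magnitude 8.72 N·m, opposing ω.
|α| = τ/I = 8.720/16.69 = 0.5223 rad/s² (deceleration).
0 = ω₀ − |α|t ⇒ t = ω₀/|α| = 98.3/0.5223 = 188.2 s.

t ≈ 188 s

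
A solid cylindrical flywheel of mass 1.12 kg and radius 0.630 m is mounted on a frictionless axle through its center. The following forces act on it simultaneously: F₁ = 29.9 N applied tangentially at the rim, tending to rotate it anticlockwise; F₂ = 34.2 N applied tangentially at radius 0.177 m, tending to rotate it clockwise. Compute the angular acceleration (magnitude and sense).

α ≈ 57.5 rad/s², anticlockwise

I = ½MR² = (1/2)(1.12)(0.630)² = 0.2223 kg·m².
Taking anticlockwise as positive: τ₁ = +(29.9)(0.630) = +18.84 N·m; τ₂ = −(34.2)(0.177) = −6.053 N·m.
Net torque τ = 12.78 N·m.
α = τ/I = 12.78/0.2223 = 57.52 rad/s².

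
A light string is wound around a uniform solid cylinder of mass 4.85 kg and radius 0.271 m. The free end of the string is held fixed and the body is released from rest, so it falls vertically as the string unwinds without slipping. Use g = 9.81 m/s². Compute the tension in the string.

T ≈ 15.9 N

Translation: Mg − T = Ma. Rotation about the center: TR = Iα with I = ½MR².
With a = αR: T = (I/R²)a = (1/2)M a, so Mg = (1 + 0.5000)Ma.
a = g/(1 + 0.5000) = 9.81/1.500 = 6.540 m/s².
T = 0.5000·M·a = (0.5000)(4.85)(6.540) = 15.86 N.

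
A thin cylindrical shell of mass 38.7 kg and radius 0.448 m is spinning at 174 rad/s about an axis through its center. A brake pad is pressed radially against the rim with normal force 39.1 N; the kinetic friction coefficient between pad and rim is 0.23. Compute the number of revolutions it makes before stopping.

≈ 4640 revolutions

I = MR² = (38.7)(0.448)² = 7.767 kg·m².
Friction force f = μN = (0.23)(39.1) = 8.993 N at the rim; torque magnitude τ = fR = 4.029 N·m, opposing ω.
|α| = τ/I = 4.029/7.767 = 0.5187 rad/s² (deceleration).
ω² = ω₀² − 2|α|θ with ω = 0 ⇒ θ = ω₀²/(2|α|) = 29180 rad = 4645 rev.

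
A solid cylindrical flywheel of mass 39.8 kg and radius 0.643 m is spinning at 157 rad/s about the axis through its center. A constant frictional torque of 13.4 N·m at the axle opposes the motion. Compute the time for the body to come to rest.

t ≈ 96.4 s

I = ½MR² = (1/2)(39.8)(0.643)² = 8.228 kg·m².
The net torque has magnitude 13.4 N·m, opposing ω.
|α| = τ/I = 13.40/8.228 = 1.629 rad/s² (deceleration).
0 = ω₀ − |α|t ⇒ t = ω₀/|α| = 157/1.629 = 96.40 s.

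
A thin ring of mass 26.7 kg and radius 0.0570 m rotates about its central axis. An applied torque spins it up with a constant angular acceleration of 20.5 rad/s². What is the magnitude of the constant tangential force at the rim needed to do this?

F ≈ 31.2 N

I = MR² = (26.7)(0.0570)² = 0.08675 kg·m².
The required torque is τ = Iα = (0.08675)(20.50) = 1.778 N·m.
A tangential force at the rim gives τ = FR, so F = τ/R = 1.778/0.0570 = 31.20 N.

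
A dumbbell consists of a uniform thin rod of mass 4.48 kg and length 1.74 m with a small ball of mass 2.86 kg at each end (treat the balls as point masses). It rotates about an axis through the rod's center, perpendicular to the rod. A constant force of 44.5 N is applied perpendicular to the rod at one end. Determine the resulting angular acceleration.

α ≈ 7.09 rad/s²

I_rod = (1/12)ML² = (1/12)(4.48)(1.74)² = 1.130 kg·m².
I_balls = 2·m·(L/2)² = 2(2.86)(0.8700)² = 4.329 kg·m².
Total I = 5.460 kg·m².
τ = F·(L/2) = (44.5)(0.870) = 38.71 N·m.
α = τ/I = 38.71/5.460 = 7.091 rad/s².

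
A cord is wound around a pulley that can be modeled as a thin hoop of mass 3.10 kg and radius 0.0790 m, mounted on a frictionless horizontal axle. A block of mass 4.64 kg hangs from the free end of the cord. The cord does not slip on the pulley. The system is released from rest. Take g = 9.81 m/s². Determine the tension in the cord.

I = MR² = (3.10)(0.0790)² = 0.01935 kg·m².
Block: mg − T = ma. Pulley: TR = Iα. No-slip: a = αR, so T = (I/R²)a = 3.100·a.
Then mg = (m + 3.100)a, so a = (4.64)(9.81)/(4.64 + 3.100) = 5.881 m/s².
T = 3.100·a = 18.23 N.

T ≈ 18.2 N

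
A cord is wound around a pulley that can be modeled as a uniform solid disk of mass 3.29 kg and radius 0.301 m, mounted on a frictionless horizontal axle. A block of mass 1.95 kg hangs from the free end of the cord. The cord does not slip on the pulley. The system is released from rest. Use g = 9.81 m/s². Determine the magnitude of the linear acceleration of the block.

a ≈ 5.32 m/s²

I = ½MR² = (1/2)(3.29)(0.301)² = 0.1490 kg·m².
Block: mg − T = ma. Pulley: TR = Iα. No-slip: a = αR, so T = (I/R²)a = 1.645·a.
Then mg = (m + 1.645)a, so a = (1.95)(9.81)/(1.95 + 1.645) = 5.321 m/s².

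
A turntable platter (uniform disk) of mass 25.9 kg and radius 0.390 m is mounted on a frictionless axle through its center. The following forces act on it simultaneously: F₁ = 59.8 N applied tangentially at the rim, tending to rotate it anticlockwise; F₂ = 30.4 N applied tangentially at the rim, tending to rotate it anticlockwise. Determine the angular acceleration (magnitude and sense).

α ≈ 17.9 rad/s², anticlockwise

I = ½MR² = (1/2)(25.9)(0.390)² = 1.970 kg·m².
Taking anticlockwise as positive: τ₁ = +(59.8)(0.390) = +23.32 N·m; τ₂ = +(30.4)(0.390) = +11.86 N·m.
Net torque τ = 35.18 N·m.
α = τ/I = 35.18/1.970 = 17.86 rad/s².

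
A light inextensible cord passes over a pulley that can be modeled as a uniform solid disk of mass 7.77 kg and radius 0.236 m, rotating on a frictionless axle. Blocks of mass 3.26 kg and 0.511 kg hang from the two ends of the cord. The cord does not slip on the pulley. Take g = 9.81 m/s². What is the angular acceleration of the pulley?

I = ½MR² = (1/2)(7.77)(0.236)² = 0.2164 kg·m².
Heavier block: m₁g − T₁ = m₁a. Lighter block: T₂ − m₂g = m₂a.
Pulley: (T₁ − T₂)R = Iα = I(a/R), so T₁ − T₂ = (I/R²)a = (1/2)M_p a = 3.885·a.
Adding the three: (m₁ − m₂)g = (m₁ + m₂ + 3.885)a, so a = (3.26 − 0.511)(9.81)/(3.26 + 0.511 + 3.885) = 3.522 m/s².
α = a/R = 3.522/0.236 = 14.93 rad/s².

α ≈ 14.9 rad/s²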